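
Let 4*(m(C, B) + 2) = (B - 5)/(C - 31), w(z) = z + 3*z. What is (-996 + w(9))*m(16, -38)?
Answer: 1232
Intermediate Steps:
w(z) = 4*z
m(C, B) = -2 + (-5 + B)/(4*(-31 + C)) (m(C, B) = -2 + ((B - 5)/(C - 31))/4 = -2 + ((-5 + B)/(-31 + C))/4 = -2 + (-5 + B)/(4*(-31 + C)))
(-996 + w(9))*m(16, -38) = (-996 + 4*9)*((243 - 38 - 8*16)/(4*(-31 + 16))) = (-996 + 36)*((1/4)*(243 - 38 - 128)/(-15)) = -240*(-1)*77/15 = -960*(-77/60) = 1232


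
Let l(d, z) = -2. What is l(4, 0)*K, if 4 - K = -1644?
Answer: -3296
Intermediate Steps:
K = 1648 (K = 4 - 1*(-1644) = 4 + 1644 = 1648)
l(4, 0)*K = -2*1648 = -3296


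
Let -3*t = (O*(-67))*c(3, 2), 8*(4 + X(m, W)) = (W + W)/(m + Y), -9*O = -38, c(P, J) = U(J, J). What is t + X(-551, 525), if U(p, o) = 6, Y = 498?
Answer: 1067147/1908 ≈ 559.30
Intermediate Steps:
c(P, J) = 6
O = 38/9 (O = -1/9*(-38) = 38/9 ≈ 4.2222)
X(m, W) = -4 + W/(4*(498 + m)) (X(m, W) = -4 + ((W + W)/(m + 498))/8 = -4 + ((2*W)/(498 + m))/8 = -4 + (2*W/(498 + m))/8 = -4 + W/(4*(498 + m)))
t = 5092/9 (t = -(38/9)*(-67)*6/3 = -(-2546)*6/27 = -1/3*(-5092/3) = 5092/9 ≈ 565.78)
t + X(-551, 525) = 5092/9 + (-7968 + 525 - 16*(-551))/(4*(498 - 551)) = 5092/9 + (1/4)*(-7968 + 525 + 8816)/(-53) = 5092/9 + (1/4)*(-1/53)*1373 = 5092/9 - 1373/212 = 1067147/1908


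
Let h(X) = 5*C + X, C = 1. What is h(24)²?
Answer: 841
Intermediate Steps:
h(X) = 5 + X (h(X) = 5*1 + X = 5 + X)
h(24)² = (5 + 24)² = 29² = 841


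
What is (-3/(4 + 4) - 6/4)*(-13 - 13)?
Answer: 195/4 ≈ 48.750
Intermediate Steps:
(-3/(4 + 4) - 6/4)*(-13 - 13) = (-3/8 - 6*¼)*(-26) = (-3*⅛ - 3/2)*(-26) = (-3/8 - 3/2)*(-26) = -15/8*(-26) = 195/4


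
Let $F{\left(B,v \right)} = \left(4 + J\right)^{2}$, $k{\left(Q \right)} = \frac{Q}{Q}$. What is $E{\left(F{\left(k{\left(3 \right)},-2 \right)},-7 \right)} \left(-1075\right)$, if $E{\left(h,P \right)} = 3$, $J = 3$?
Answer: $-3225$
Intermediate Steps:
$k{\left(Q \right)} = 1$
$F{\left(B,v \right)} = 49$ ($F{\left(B,v \right)} = \left(4 + 3\right)^{2} = 7^{2} = 49$)
$E{\left(F{\left(k{\left(3 \right)},-2 \right)},-7 \right)} \left(-1075\right) = 3 \left(-1075\right) = -3225$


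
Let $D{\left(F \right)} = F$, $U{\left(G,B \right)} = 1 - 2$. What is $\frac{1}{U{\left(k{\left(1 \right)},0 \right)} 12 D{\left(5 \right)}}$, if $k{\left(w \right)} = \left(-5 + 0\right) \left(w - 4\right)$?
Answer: $- \frac{1}{60} \approx -0.016667$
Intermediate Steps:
$k{\left(w \right)} = 20 - 5 w$ ($k{\left(w \right)} = - 5 \left(-4 + w\right) = 20 - 5 w$)
$U{\left(G,B \right)} = -1$ ($U{\left(G,B \right)} = 1 - 2 = -1$)
$\frac{1}{U{\left(k{\left(1 \right)},0 \right)} 12 D{\left(5 \right)}} = \frac{1}{\left(-1\right) 12 \cdot 5} = \frac{1}{\left(-12\right) 5} = \frac{1}{-60} = - \frac{1}{60}$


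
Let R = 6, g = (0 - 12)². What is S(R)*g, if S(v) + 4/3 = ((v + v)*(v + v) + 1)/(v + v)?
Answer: 1548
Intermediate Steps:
g = 144 (g = (-12)² = 144)
S(v) = -4/3 + (1 + 4*v²)/(2*v) (S(v) = -4/3 + ((v + v)*(v + v) + 1)/(v + v) = -4/3 + ((2*v)*(2*v) + 1)/((2*v)) = -4/3 + (4*v² + 1)*(1/(2*v)) = -4/3 + (1 + 4*v²)*(1/(2*v)) = -4/3 + (1 + 4*v²)/(2*v))
S(R)*g = (-4/3 + (½)/6 + 2*6)*144 = (-4/3 + (½)*(⅙) + 12)*144 = (-4/3 + 1/12 + 12)*144 = (43/4)*144 = 1548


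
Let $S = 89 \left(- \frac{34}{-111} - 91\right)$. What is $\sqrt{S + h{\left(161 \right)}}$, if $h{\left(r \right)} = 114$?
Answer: $\frac{i \sqrt{98047299}}{111} \approx 89.206 i$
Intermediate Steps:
$S = - \frac{895963}{111}$ ($S = 89 \left(\left(-34\right) \left(- \frac{1}{111}\right) - 91\right) = 89 \left(\frac{34}{111} - 91\right) = 89 \left(- \frac{10067}{111}\right) = - \frac{895963}{111} \approx -8071.7$)
$\sqrt{S + h{\left(161 \right)}} = \sqrt{- \frac{895963}{111} + 114} = \sqrt{- \frac{883309}{111}} = \frac{i \sqrt{98047299}}{111}$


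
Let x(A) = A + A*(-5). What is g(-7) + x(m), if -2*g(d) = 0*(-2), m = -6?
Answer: 24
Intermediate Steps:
g(d) = 0 (g(d) = -0*(-2) = -½*0 = 0)
x(A) = -4*A (x(A) = A - 5*A = -4*A)
g(-7) + x(m) = 0 - 4*(-6) = 0 + 24 = 24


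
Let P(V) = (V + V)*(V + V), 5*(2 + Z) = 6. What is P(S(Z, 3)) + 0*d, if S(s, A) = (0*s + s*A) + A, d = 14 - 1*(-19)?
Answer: 36/25 ≈ 1.4400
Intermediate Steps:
Z = -⅘ (Z = -2 + (⅕)*6 = -2 + 6/5 = -⅘ ≈ -0.80000)
d = 33 (d = 14 + 19 = 33)
S(s, A) = A + A*s (S(s, A) = (0 + A*s) + A = A*s + A = A + A*s)
P(V) = 4*V² (P(V) = (2*V)*(2*V) = 4*V²)
P(S(Z, 3)) + 0*d = 4*(3*(1 - ⅘))² + 0*33 = 4*(3*(⅕))² + 0 = 4*(⅗)² + 0 = 4*(9/25) + 0 = 36/25 + 0 = 36/25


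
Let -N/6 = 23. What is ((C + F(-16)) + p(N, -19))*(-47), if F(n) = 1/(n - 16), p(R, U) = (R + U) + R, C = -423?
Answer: 1079919/32 ≈ 33748.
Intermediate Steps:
N = -138 (N = -6*23 = -138)
p(R, U) = U + 2*R
F(n) = 1/(-16 + n)
((C + F(-16)) + p(N, -19))*(-47) = ((-423 + 1/(-16 - 16)) + (-19 + 2*(-138)))*(-47) = ((-423 + 1/(-32)) + (-19 - 276))*(-47) = ((-423 - 1/32) - 295)*(-47) = (-13537/32 - 295)*(-47) = -22977/32*(-47) = 1079919/32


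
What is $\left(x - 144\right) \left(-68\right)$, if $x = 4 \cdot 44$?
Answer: $-2176$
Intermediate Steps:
$x = 176$
$\left(x - 144\right) \left(-68\right) = \left(176 - 144\right) \left(-68\right) = 32 \left(-68\right) = -2176$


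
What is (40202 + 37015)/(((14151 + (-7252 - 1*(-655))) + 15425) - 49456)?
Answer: -77217/26477 ≈ -2.9164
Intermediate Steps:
(40202 + 37015)/(((14151 + (-7252 - 1*(-655))) + 15425) - 49456) = 77217/(((14151 + (-7252 + 655)) + 15425) - 49456) = 77217/(((14151 - 6597) + 15425) - 49456) = 77217/((7554 + 15425) - 49456) = 77217/(22979 - 49456) = 77217/(-26477) = 77217*(-1/26477) = -77217/26477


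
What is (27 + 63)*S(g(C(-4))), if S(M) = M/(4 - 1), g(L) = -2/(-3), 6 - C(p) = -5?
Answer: 20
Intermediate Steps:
C(p) = 11 (C(p) = 6 - 1*(-5) = 6 + 5 = 11)
g(L) = 2/3 (g(L) = -2*(-1/3) = 2/3)
S(M) = M/3
(27 + 63)*S(g(C(-4))) = (27 + 63)*((1/3)*(2/3)) = 90*(2/9) = 20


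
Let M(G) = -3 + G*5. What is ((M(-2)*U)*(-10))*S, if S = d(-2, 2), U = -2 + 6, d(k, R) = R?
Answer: 1040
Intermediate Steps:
U = 4
M(G) = -3 + 5*G
S = 2
((M(-2)*U)*(-10))*S = (((-3 + 5*(-2))*4)*(-10))*2 = (((-3 - 10)*4)*(-10))*2 = (-13*4*(-10))*2 = -52*(-10)*2 = 520*2 = 1040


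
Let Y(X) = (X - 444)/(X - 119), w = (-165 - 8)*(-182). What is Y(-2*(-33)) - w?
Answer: -1668380/53 ≈ -31479.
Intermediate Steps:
w = 31486 (w = -173*(-182) = 31486)
Y(X) = (-444 + X)/(-119 + X)
Y(-2*(-33)) - w = (-444 - 2*(-33))/(-119 - 2*(-33)) - 1*31486 = (-444 + 66)/(-119 + 66) - 31486 = -378/(-53) - 31486 = -1/53*(-378) - 31486 = 378/53 - 31486 = -1668380/53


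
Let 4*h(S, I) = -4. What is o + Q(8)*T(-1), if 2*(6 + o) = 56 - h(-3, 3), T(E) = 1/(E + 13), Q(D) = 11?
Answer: 281/12 ≈ 23.417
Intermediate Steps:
h(S, I) = -1 (h(S, I) = (1/4)*(-4) = -1)
T(E) = 1/(13 + E)
o = 45/2 (o = -6 + (56 - 1*(-1))/2 = -6 + (56 + 1)/2 = -6 + (1/2)*57 = -6 + 57/2 = 45/2 ≈ 22.500)
o + Q(8)*T(-1) = 45/2 + 11/(13 - 1) = 45/2 + 11/12 = 281/12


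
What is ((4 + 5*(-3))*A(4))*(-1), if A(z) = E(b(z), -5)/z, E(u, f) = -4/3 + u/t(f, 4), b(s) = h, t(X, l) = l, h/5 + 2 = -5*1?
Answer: -1331/48 ≈ -27.729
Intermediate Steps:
h = -35 (h = -10 + 5*(-5*1) = -10 + 5*(-5) = -10 - 25 = -35)
b(s) = -35
E(u, f) = -4/3 + u/4
A(z) = -121/(12*z) (A(z) = (-4/3 + (¼)*(-35))/z = (-4/3 - 35/4)/z = -121/(12*z))
((4 + 5*(-3))*A(4))*(-1) = ((4 + 5*(-3))*(-121/12/4))*(-1) = ((4 - 15)*(-121/12*¼))*(-1) = -11*(-121/48)*(-1) = (1331/48)*(-1) = -1331/48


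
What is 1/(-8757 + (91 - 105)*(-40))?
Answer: -1/8197 ≈ -0.00012200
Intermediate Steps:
1/(-8757 + (91 - 105)*(-40)) = 1/(-8757 - 14*(-40)) = 1/(-8757 + 560) = 1/(-8197) = -1/8197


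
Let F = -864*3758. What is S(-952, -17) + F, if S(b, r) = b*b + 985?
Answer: -2339623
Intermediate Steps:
S(b, r) = 985 + b² (S(b, r) = b² + 985 = 985 + b²)
F = -3246912
S(-952, -17) + F = (985 + (-952)²) - 3246912 = (985 + 906304) - 3246912 = 907289 - 3246912 = -2339623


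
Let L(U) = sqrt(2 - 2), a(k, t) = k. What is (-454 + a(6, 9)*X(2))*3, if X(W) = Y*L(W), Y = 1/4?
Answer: -1362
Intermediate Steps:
L(U) = 0 (L(U) = sqrt(0) = 0)
Y = 1/4 ≈ 0.25000
X(W) = 0 (X(W) = (1/4)*0 = 0)
(-454 + a(6, 9)*X(2))*3 = (-454 + 6*0)*3 = (-454 + 0)*3 = -454*3 = -1362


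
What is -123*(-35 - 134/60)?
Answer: 45797/10 ≈ 4579.7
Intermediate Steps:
-123*(-35 - 134/60) = -123*(-35 - 134*1/60) = -123*(-35 - 67/30) = -123*(-1117/30) = 45797/10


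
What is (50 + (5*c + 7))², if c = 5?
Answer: 6724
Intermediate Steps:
(50 + (5*c + 7))² = (50 + (5*5 + 7))² = (50 + (25 + 7))² = (50 + 32)² = 82² = 6724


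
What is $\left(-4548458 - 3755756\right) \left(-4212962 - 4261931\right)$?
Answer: $70377325099102$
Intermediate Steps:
$\left(-4548458 - 3755756\right) \left(-4212962 - 4261931\right) = \left(-8304214\right) \left(-8474893\right) = 70377325099102$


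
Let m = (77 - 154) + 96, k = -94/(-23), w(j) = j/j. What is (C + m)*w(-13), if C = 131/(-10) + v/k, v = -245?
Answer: -12701/235 ≈ -54.047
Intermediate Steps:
w(j) = 1
k = 94/23 (k = -94*(-1/23) = 94/23 ≈ 4.0870)
C = -17166/235 (C = 131/(-10) - 245/94/23 = 131*(-⅒) - 245*23/94 = -131/10 - 5635/94 = -17166/235 ≈ -73.047)
m = 19 (m = -77 + 96 = 19)
(C + m)*w(-13) = (-17166/235 + 19)*1 = -12701/235*1 = -12701/235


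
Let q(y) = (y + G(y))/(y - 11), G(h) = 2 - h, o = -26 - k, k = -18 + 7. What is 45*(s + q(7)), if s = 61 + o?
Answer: 4095/2 ≈ 2047.5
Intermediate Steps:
k = -11
o = -15 (o = -26 - 1*(-11) = -26 + 11 = -15)
s = 46 (s = 61 - 15 = 46)
q(y) = 2/(-11 + y) (q(y) = (y + (2 - y))/(y - 11) = 2/(-11 + y))
45*(s + q(7)) = 45*(46 + 2/(-11 + 7)) = 45*(46 + 2/(-4)) = 45*(46 + 2*(-1/4)) = 45*(46 - 1/2) = 45*(91/2) = 4095/2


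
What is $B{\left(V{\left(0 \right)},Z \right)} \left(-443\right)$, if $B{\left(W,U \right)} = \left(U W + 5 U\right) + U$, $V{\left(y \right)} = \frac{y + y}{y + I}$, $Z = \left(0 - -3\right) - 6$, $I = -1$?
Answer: $7974$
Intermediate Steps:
$Z = -3$ ($Z = \left(0 + 3\right) - 6 = 3 - 6 = -3$)
$V{\left(y \right)} = \frac{2 y}{-1 + y}$ ($V{\left(y \right)} = \frac{y + y}{y - 1} = \frac{2 y}{-1 + y}$)
$B{\left(W,U \right)} = 6 U + U W$ ($B{\left(W,U \right)} = \left(5 U + U W\right) + U = 6 U + U W$)
$B{\left(V{\left(0 \right)},Z \right)} \left(-443\right) = - 3 \left(6 + 2 \cdot 0 \frac{1}{-1 + 0}\right) \left(-443\right) = - 3 \left(6 + 2 \cdot 0 \frac{1}{-1}\right) \left(-443\right) = - 3 \left(6 + 2 \cdot 0 \left(-1\right)\right) \left(-443\right) = - 3 \left(6 + 0\right) \left(-443\right) = \left(-3\right) 6 \left(-443\right) = \left(-18\right) \left(-443\right) = 7974$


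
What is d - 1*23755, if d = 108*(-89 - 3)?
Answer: -33691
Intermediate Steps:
d = -9936 (d = 108*(-92) = -9936)
d - 1*23755 = -9936 - 1*23755 = -9936 - 23755 = -33691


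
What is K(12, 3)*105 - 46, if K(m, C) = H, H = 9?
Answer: 899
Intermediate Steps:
K(m, C) = 9
K(12, 3)*105 - 46 = 9*105 - 46 = 945 - 46 = 899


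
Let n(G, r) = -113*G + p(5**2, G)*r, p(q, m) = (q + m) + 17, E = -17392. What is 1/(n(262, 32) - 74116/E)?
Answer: -4348/86411015 ≈ -5.0318e-5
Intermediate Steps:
p(q, m) = 17 + m + q (p(q, m) = (m + q) + 17 = 17 + m + q)
n(G, r) = -113*G + r*(42 + G) (n(G, r) = -113*G + (17 + G + 5**2)*r = -113*G + (17 + G + 25)*r = -113*G + (42 + G)*r = -113*G + r*(42 + G))
1/(n(262, 32) - 74116/E) = 1/((-113*262 + 32*(42 + 262)) - 74116/(-17392)) = 1/((-29606 + 32*304) - 74116*(-1/17392)) = 1/((-29606 + 9728) + 18529/4348) = 1/(-19878 + 18529/4348) = 1/(-86411015/4348) = -4348/86411015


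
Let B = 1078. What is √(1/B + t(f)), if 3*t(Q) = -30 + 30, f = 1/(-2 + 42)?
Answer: √22/154 ≈ 0.030457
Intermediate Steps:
f = 1/40 ≈ 0.025000
t(Q) = 0 (t(Q) = (-30 + 30)/3 = (⅓)*0 = 0)
√(1/B + t(f)) = √(1/1078 + 0) = √(1/1078) = √22/154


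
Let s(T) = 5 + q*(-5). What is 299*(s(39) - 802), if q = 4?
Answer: -244283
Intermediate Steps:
s(T) = -15 (s(T) = 5 + 4*(-5) = 5 - 20 = -15)
299*(s(39) - 802) = 299*(-15 - 802) = 299*(-817) = -244283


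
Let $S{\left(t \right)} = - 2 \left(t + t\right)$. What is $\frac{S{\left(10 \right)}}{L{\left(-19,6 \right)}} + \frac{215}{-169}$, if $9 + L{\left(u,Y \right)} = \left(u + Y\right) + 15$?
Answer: $\frac{5255}{1183} \approx 4.4421$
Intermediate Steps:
$S{\left(t \right)} = - 4 t$ ($S{\left(t \right)} = - 2 \cdot 2 t = - 4 t$)
$L{\left(u,Y \right)} = 6 + Y + u$ ($L{\left(u,Y \right)} = -9 + \left(\left(u + Y\right) + 15\right) = -9 + \left(\left(Y + u\right) + 15\right) = -9 + \left(15 + Y + u\right) = 6 + Y + u$)
$\frac{S{\left(10 \right)}}{L{\left(-19,6 \right)}} + \frac{215}{-169} = \frac{\left(-4\right) 10}{6 + 6 - 19} + \frac{215}{-169} = - \frac{40}{-7} + 215 \left(- \frac{1}{169}\right) = \left(-40\right) \left(- \frac{1}{7}\right) - \frac{215}{169} = \frac{40}{7} - \frac{215}{169} = \frac{5255}{1183}$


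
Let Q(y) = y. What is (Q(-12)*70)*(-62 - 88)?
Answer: 126000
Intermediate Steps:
(Q(-12)*70)*(-62 - 88) = (-12*70)*(-62 - 88) = -840*(-150) = 126000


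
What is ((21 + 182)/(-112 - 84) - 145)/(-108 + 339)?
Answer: -1363/2156 ≈ -0.63219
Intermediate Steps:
((21 + 182)/(-112 - 84) - 145)/(-108 + 339) = (203/(-196) - 145)/231 = (203*(-1/196) - 145)*(1/231) = (-29/28 - 145)*(1/231) = -4089/28*1/231 = -1363/2156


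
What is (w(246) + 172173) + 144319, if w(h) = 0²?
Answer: 316492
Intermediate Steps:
w(h) = 0
(w(246) + 172173) + 144319 = (0 + 172173) + 144319 = 172173 + 144319 = 316492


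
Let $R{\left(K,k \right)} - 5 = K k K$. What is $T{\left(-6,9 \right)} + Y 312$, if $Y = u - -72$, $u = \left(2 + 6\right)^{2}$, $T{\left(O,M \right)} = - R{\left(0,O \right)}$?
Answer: $42427$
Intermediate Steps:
$R{\left(K,k \right)} = 5 + k K^{2}$ ($R{\left(K,k \right)} = 5 + K k K = 5 + k K^{2}$)
$T{\left(O,M \right)} = -5$ ($T{\left(O,M \right)} = - (5 + O 0^{2}) = - (5 + O 0) = - (5 + 0) = \left(-1\right) 5 = -5$)
$u = 64$ ($u = 8^{2} = 64$)
$Y = 136$ ($Y = 64 - -72 = 64 + 72 = 136$)
$T{\left(-6,9 \right)} + Y 312 = -5 + 136 \cdot 312 = -5 + 42432 = 42427$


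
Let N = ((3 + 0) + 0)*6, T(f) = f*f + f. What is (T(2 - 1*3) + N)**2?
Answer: 324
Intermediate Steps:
T(f) = f + f**2 (T(f) = f**2 + f = f + f**2)
N = 18 (N = (3 + 0)*6 = 3*6 = 18)
(T(2 - 1*3) + N)**2 = ((2 - 1*3)*(1 + (2 - 1*3)) + 18)**2 = ((2 - 3)*(1 + (2 - 3)) + 18)**2 = (-(1 - 1) + 18)**2 = (-1*0 + 18)**2 = (0 + 18)**2 = 18**2 = 324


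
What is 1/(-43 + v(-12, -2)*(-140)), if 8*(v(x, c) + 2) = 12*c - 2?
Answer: 1/692 ≈ 0.0014451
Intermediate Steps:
v(x, c) = -9/4 + 3*c/2 (v(x, c) = -2 + (12*c - 2)/8 = -2 + (-2 + 12*c)/8 = -2 + (-¼ + 3*c/2) = -9/4 + 3*c/2)
1/(-43 + v(-12, -2)*(-140)) = 1/(-43 + (-9/4 + (3/2)*(-2))*(-140)) = 1/(-43 + (-9/4 - 3)*(-140)) = 1/(-43 - 21/4*(-140)) = 1/(-43 + 735) = 1/692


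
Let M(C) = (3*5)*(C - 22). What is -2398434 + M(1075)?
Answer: -2382639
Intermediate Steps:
M(C) = -330 + 15*C (M(C) = 15*(-22 + C) = -330 + 15*C)
-2398434 + M(1075) = -2398434 + (-330 + 15*1075) = -2398434 + (-330 + 16125) = -2398434 + 15795 = -2382639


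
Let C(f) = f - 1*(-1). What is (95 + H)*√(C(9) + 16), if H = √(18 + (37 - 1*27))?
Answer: √26*(95 + 2*√7) ≈ 511.39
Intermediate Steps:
H = 2*√7 (H = √(18 + (37 - 27)) = √(18 + 10) = √28 = 2*√7 ≈ 5.2915)
C(f) = 1 + f (C(f) = f + 1 = 1 + f)
(95 + H)*√(C(9) + 16) = (95 + 2*√7)*√((1 + 9) + 16) = (95 + 2*√7)*√(10 + 16) = (95 + 2*√7)*√26 = √26*(95 + 2*√7)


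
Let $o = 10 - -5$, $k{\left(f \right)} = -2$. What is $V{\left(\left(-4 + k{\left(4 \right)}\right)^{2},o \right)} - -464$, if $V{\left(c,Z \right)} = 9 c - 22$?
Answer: $766$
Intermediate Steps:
$o = 15$ ($o = 10 + 5 = 15$)
$V{\left(c,Z \right)} = -22 + 9 c$
$V{\left(\left(-4 + k{\left(4 \right)}\right)^{2},o \right)} - -464 = \left(-22 + 9 \left(-4 - 2\right)^{2}\right) - -464 = \left(-22 + 9 \left(-6\right)^{2}\right) + 464 = \left(-22 + 9 \cdot 36\right) + 464 = \left(-22 + 324\right) + 464 = 302 + 464 = 766$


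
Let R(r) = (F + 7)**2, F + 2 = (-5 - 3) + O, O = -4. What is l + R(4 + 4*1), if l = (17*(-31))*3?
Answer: -1532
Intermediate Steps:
F = -14 (F = -2 + ((-5 - 3) - 4) = -2 + (-8 - 4) = -2 - 12 = -14)
l = -1581 (l = -527*3 = -1581)
R(r) = 49 (R(r) = (-14 + 7)**2 = (-7)**2 = 49)
l + R(4 + 4*1) = -1581 + 49 = -1532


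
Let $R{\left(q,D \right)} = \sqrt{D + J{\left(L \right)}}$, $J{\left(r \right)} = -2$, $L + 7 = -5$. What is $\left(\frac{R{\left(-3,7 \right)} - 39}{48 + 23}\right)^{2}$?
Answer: $\frac{\left(39 - \sqrt{5}\right)^{2}}{5041} \approx 0.26812$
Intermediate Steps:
$L = -12$ ($L = -7 - 5 = -12$)
$R{\left(q,D \right)} = \sqrt{-2 + D}$ ($R{\left(q,D \right)} = \sqrt{D - 2} = \sqrt{-2 + D}$)
$\left(\frac{R{\left(-3,7 \right)} - 39}{48 + 23}\right)^{2} = \left(\frac{\sqrt{-2 + 7} - 39}{48 + 23}\right)^{2} = \left(\frac{\sqrt{5} - 39}{71}\right)^{2} = \left(\left(-39 + \sqrt{5}\right) \frac{1}{71}\right)^{2} = \left(- \frac{39}{71} + \frac{\sqrt{5}}{71}\right)^{2}$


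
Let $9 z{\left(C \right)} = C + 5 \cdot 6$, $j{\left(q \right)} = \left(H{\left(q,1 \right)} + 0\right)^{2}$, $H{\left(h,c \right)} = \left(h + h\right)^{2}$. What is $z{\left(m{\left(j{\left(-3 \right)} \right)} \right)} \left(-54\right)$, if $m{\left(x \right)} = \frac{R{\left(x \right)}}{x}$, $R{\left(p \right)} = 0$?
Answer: $-180$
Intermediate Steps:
$H{\left(h,c \right)} = 4 h^{2}$ ($H{\left(h,c \right)} = \left(2 h\right)^{2} = 4 h^{2}$)
$j{\left(q \right)} = 16 q^{4}$ ($j{\left(q \right)} = \left(4 q^{2} + 0\right)^{2} = \left(4 q^{2}\right)^{2} = 16 q^{4}$)
$m{\left(x \right)} = 0$ ($m{\left(x \right)} = \frac{0}{x} = 0$)
$z{\left(C \right)} = \frac{10}{3} + \frac{C}{9}$ ($z{\left(C \right)} = \frac{C + 5 \cdot 6}{9} = \frac{C + 30}{9} = \frac{30 + C}{9} = \frac{10}{3} + \frac{C}{9}$)
$z{\left(m{\left(j{\left(-3 \right)} \right)} \right)} \left(-54\right) = \left(\frac{10}{3} + \frac{1}{9} \cdot 0\right) \left(-54\right) = \left(\frac{10}{3} + 0\right) \left(-54\right) = \frac{10}{3} \left(-54\right) = -180$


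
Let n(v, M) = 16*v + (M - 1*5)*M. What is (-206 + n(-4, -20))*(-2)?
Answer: -460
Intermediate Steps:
n(v, M) = 16*v + M*(-5 + M) (n(v, M) = 16*v + (M - 5)*M = 16*v + (-5 + M)*M = 16*v + M*(-5 + M))
(-206 + n(-4, -20))*(-2) = (-206 + ((-20)² - 5*(-20) + 16*(-4)))*(-2) = (-206 + (400 + 100 - 64))*(-2) = (-206 + 436)*(-2) = 230*(-2) = -460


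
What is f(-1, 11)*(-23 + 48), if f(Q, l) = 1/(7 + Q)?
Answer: 25/6 ≈ 4.1667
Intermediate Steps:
f(-1, 11)*(-23 + 48) = (-23 + 48)/(7 - 1) = 25/6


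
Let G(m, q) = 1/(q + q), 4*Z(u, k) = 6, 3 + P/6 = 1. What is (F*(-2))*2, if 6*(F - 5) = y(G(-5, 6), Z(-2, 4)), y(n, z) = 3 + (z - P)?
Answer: -31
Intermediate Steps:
P = -12 (P = -18 + 6*1 = -18 + 6 = -12)
Z(u, k) = 3/2 (Z(u, k) = (1/4)*6 = 3/2)
G(m, q) = 1/(2*q)
y(n, z) = 15 + z (y(n, z) = 3 + (z - 1*(-12)) = 3 + (z + 12) = 3 + (12 + z) = 15 + z)
F = 31/4 (F = 5 + (15 + 3/2)/6 = 5 + (1/6)*(33/2) = 5 + 11/4 = 31/4 ≈ 7.7500)
(F*(-2))*2 = ((31/4)*(-2))*2 = -31/2*2 = -31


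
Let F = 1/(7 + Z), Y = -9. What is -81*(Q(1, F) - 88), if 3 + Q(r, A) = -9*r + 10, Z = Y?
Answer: 7290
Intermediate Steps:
Z = -9
F = -½ (F = 1/(7 - 9) = 1/(-2) = -½ ≈ -0.50000)
Q(r, A) = 7 - 9*r (Q(r, A) = -3 + (-9*r + 10) = -3 + (10 - 9*r) = 7 - 9*r)
-81*(Q(1, F) - 88) = -81*((7 - 9*1) - 88) = -81*((7 - 9) - 88) = -81*(-2 - 88) = -81*(-90) = 7290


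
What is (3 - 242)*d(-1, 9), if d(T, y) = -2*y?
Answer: 4302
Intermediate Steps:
(3 - 242)*d(-1, 9) = (3 - 242)*(-2*9) = -239*(-18) = 4302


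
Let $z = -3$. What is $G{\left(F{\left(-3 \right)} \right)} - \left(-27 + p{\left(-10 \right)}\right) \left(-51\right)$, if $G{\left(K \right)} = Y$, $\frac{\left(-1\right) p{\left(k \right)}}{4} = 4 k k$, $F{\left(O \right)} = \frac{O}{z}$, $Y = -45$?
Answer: $-83022$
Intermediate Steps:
$F{\left(O \right)} = - \frac{O}{3}$ ($F{\left(O \right)} = \frac{O}{-3} = O \left(- \frac{1}{3}\right) = - \frac{O}{3}$)
$p{\left(k \right)} = - 16 k^{2}$ ($p{\left(k \right)} = - 4 \cdot 4 k k = - 4 \cdot 4 k^{2} = - 16 k^{2}$)
$G{\left(K \right)} = -45$
$G{\left(F{\left(-3 \right)} \right)} - \left(-27 + p{\left(-10 \right)}\right) \left(-51\right) = -45 - \left(-27 - 16 \left(-10\right)^{2}\right) \left(-51\right) = -45 - \left(-27 - 1600\right) \left(-51\right) = -45 - \left(-1627\right) \left(-51\right) = -45 - 82977 = -83022$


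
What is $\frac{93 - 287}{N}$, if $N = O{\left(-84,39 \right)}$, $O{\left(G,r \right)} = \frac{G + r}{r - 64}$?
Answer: $- \frac{970}{9} \approx -107.78$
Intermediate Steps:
$O{\left(G,r \right)} = \frac{G + r}{-64 + r}$
$N = \frac{9}{5}$ ($N = \frac{-84 + 39}{-64 + 39} = \frac{1}{-25} \left(-45\right) = \left(- \frac{1}{25}\right) \left(-45\right) = \frac{9}{5} \approx 1.8$)
$\frac{93 - 287}{N} = \frac{93 - 287}{\frac{9}{5}} = \left(93 - 287\right) \frac{5}{9} = \left(-194\right) \frac{5}{9} = - \frac{970}{9}$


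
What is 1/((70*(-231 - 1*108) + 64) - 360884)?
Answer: -1/384550 ≈ -2.6004e-6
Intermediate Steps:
1/((70*(-231 - 1*108) + 64) - 360884) = 1/((70*(-231 - 108) + 64) - 360884) = 1/((70*(-339) + 64) - 360884) = 1/((-23730 + 64) - 360884) = 1/(-23666 - 360884) = 1/(-384550) = -1/384550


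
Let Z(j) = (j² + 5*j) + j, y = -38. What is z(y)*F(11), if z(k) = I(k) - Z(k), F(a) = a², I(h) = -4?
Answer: -147620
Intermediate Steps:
Z(j) = j² + 6*j
z(k) = -4 - k*(6 + k)
z(y)*F(11) = (-4 - 1*(-38)*(6 - 38))*11² = (-4 - 1*(-38)*(-32))*121 = (-4 - 1216)*121 = -1220*121 = -147620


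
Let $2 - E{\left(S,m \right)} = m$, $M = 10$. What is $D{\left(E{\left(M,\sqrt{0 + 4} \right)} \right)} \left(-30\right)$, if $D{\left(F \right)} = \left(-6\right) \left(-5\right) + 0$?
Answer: $-900$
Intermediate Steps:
$E{\left(S,m \right)} = 2 - m$
$D{\left(F \right)} = 30$ ($D{\left(F \right)} = 30 + 0 = 30$)
$D{\left(E{\left(M,\sqrt{0 + 4} \right)} \right)} \left(-30\right) = 30 \left(-30\right) = -900$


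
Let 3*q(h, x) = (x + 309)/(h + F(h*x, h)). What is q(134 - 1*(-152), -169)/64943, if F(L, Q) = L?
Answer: -5/334326564 ≈ -1.4955e-8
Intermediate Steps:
q(h, x) = (309 + x)/(3*(h + h*x)) (q(h, x) = ((x + 309)/(h + h*x))/3 = ((309 + x)/(h + h*x))/3 = (309 + x)/(3*(h + h*x)))
q(134 - 1*(-152), -169)/64943 = ((309 - 169)/(3*(134 - 1*(-152))*(1 - 169)))/64943 = ((⅓)*140/((134 + 152)*(-168)))*(1/64943) = ((⅓)*(-1/168)*140/286)*(1/64943) = ((⅓)*(1/286)*(-1/168)*140)*(1/64943) = -5/5148*1/64943 = -5/334326564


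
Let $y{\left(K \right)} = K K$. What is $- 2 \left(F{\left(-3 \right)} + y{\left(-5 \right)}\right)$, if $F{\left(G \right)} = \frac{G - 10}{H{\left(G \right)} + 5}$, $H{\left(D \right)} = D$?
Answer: $-37$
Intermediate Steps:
$y{\left(K \right)} = K^{2}$
$F{\left(G \right)} = \frac{-10 + G}{5 + G}$ ($F{\left(G \right)} = \frac{G - 10}{G + 5} = \frac{-10 + G}{5 + G}$)
$- 2 \left(F{\left(-3 \right)} + y{\left(-5 \right)}\right) = - 2 \left(\frac{-10 - 3}{5 - 3} + \left(-5\right)^{2}\right) = - 2 \left(\frac{1}{2} \left(-13\right) + 25\right) = - 2 \left(- \frac{13}{2} + 25\right) = \left(-2\right) \frac{37}{2} = -37$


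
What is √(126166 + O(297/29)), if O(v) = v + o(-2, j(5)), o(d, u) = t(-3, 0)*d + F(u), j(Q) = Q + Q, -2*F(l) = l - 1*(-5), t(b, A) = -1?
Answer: √424438374/58 ≈ 355.21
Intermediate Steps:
F(l) = -5/2 - l/2 (F(l) = -(l - 1*(-5))/2 = -(l + 5)/2 = -(5 + l)/2 = -5/2 - l/2)
j(Q) = 2*Q
o(d, u) = -5/2 - d - u/2 (o(d, u) = -d + (-5/2 - u/2) = -5/2 - d - u/2)
O(v) = -11/2 + v (O(v) = v + (-5/2 - 1*(-2) - 5) = v + (-5/2 + 2 - ½*10) = v + (-5/2 + 2 - 5) = v - 11/2 = -11/2 + v)
√(126166 + O(297/29)) = √(126166 + (-11/2 + 297/29)) = √(126166 + 275/58) = √(7317903/58) = √424438374/58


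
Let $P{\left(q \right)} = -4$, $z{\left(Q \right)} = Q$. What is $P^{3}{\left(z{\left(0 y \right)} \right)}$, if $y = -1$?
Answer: $-64$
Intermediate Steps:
$P^{3}{\left(z{\left(0 y \right)} \right)} = \left(-4\right)^{3} = -64$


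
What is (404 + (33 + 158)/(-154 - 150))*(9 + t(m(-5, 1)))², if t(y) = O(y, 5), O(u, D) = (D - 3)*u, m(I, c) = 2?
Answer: 20723625/304 ≈ 68170.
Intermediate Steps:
O(u, D) = u*(-3 + D) (O(u, D) = (-3 + D)*u = u*(-3 + D))
t(y) = 2*y (t(y) = y*(-3 + 5) = y*2 = 2*y)
(404 + (33 + 158)/(-154 - 150))*(9 + t(m(-5, 1)))² = (404 + (33 + 158)/(-154 - 150))*(9 + 2*2)² = (404 + 191/(-304))*(9 + 4)² = (404 + 191*(-1/304))*13² = (404 - 191/304)*169 = (122625/304)*169 = 20723625/304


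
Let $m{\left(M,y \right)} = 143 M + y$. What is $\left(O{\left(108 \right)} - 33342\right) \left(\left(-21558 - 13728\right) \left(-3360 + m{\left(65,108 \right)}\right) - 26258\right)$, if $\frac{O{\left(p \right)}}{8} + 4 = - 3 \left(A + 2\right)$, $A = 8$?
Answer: $7168506715384$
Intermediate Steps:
$O{\left(p \right)} = -272$ ($O{\left(p \right)} = -32 + 8 \left(- 3 \left(8 + 2\right)\right) = -32 + 8 \left(\left(-3\right) 10\right) = -32 + 8 \left(-30\right) = -32 - 240 = -272$)
$m{\left(M,y \right)} = y + 143 M$
$\left(O{\left(108 \right)} - 33342\right) \left(\left(-21558 - 13728\right) \left(-3360 + m{\left(65,108 \right)}\right) - 26258\right) = \left(-272 - 33342\right) \left(\left(-21558 - 13728\right) \left(-3360 + \left(108 + 143 \cdot 65\right)\right) - 26258\right) = - 33614 \left(- 35286 \left(-3360 + \left(108 + 9295\right)\right) - 26258\right) = - 33614 \left(- 35286 \left(-3360 + 9403\right) - 26258\right) = - 33614 \left(\left(-35286\right) 6043 - 26258\right) = - 33614 \left(-213233298 - 26258\right) = \left(-33614\right) \left(-213259556\right) = 7168506715384$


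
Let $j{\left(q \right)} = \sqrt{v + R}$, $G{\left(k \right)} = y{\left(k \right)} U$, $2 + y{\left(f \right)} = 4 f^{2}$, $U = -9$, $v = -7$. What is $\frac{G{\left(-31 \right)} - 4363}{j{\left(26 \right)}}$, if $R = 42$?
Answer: $- \frac{5563 \sqrt{35}}{5} \approx -6582.2$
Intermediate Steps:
$y{\left(f \right)} = -2 + 4 f^{2}$
$G{\left(k \right)} = 18 - 36 k^{2}$ ($G{\left(k \right)} = \left(-2 + 4 k^{2}\right) \left(-9\right) = 18 - 36 k^{2}$)
$j{\left(q \right)} = \sqrt{35}$ ($j{\left(q \right)} = \sqrt{-7 + 42} = \sqrt{35}$)
$\frac{G{\left(-31 \right)} - 4363}{j{\left(26 \right)}} = \frac{\left(18 - 36 \left(-31\right)^{2}\right) - 4363}{\sqrt{35}} = \left(\left(18 - 34596\right) - 4363\right) \frac{\sqrt{35}}{35} = \left(-34578 - 4363\right) \frac{\sqrt{35}}{35} = - 38941 \frac{\sqrt{35}}{35} = - \frac{5563 \sqrt{35}}{5}$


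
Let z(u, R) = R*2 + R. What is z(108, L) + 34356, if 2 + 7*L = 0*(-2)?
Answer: 240486/7 ≈ 34355.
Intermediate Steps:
L = -2/7 (L = -2/7 + (0*(-2))/7 = -2/7 + (⅐)*0 = -2/7 + 0 = -2/7 ≈ -0.28571)
z(u, R) = 3*R (z(u, R) = 2*R + R = 3*R)
z(108, L) + 34356 = 3*(-2/7) + 34356 = -6/7 + 34356 = 240486/7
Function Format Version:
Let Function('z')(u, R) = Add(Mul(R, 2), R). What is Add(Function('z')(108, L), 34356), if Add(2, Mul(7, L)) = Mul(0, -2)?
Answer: Rational(240486, 7) ≈ 34355.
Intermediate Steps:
L = Rational(-2, 7) (L = Add(Rational(-2, 7), Mul(Rational(1, 7), Mul(0, -2))) = Add(Rational(-2, 7), Mul(Rational(1, 7), 0)) = Add(Rational(-2, 7), 0) = Rational(-2, 7) ≈ -0.28571)
Function('z')(u, R) = Mul(3, R) (Function('z')(u, R) = Add(Mul(2, R), R) = Mul(3, R))
Add(Function('z')(108, L), 34356) = Add(Mul(3, Rational(-2, 7)), 34356) = Add(Rational(-6, 7), 34356) = Rational(240486, 7)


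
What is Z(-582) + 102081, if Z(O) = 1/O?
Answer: 59411141/582 ≈ 1.0208e+5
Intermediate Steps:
Z(-582) + 102081 = 1/(-582) + 102081 = -1/582 + 102081 = 59411141/582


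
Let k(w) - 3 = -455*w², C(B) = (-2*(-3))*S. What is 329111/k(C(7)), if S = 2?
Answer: -329111/65517 ≈ -5.0233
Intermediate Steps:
C(B) = 12 (C(B) = -2*(-3)*2 = 6*2 = 12)
k(w) = 3 - 455*w²
329111/k(C(7)) = 329111/(3 - 455*12²) = 329111/(3 - 455*144) = 329111/(3 - 65520) = 329111/(-65517) = 329111*(-1/65517) = -329111/65517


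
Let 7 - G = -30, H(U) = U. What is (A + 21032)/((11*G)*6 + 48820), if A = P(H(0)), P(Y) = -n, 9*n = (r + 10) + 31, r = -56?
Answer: 63101/153786 ≈ 0.41032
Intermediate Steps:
n = -5/3 (n = ((-56 + 10) + 31)/9 = (-46 + 31)/9 = (⅑)*(-15) = -5/3 ≈ -1.6667)
G = 37 (G = 7 - 1*(-30) = 7 + 30 = 37)
P(Y) = 5/3 (P(Y) = -1*(-5/3) = 5/3)
A = 5/3 ≈ 1.6667
(A + 21032)/((11*G)*6 + 48820) = (5/3 + 21032)/((11*37)*6 + 48820) = 63101/(3*(407*6 + 48820)) = 63101/(3*(2442 + 48820)) = (63101/3)/51262 = (63101/3)*(1/51262) = 63101/153786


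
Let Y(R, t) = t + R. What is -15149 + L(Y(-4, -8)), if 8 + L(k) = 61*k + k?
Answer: -15901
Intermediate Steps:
Y(R, t) = R + t
L(k) = -8 + 62*k (L(k) = -8 + (61*k + k) = -8 + 62*k)
-15149 + L(Y(-4, -8)) = -15149 + (-8 + 62*(-4 - 8)) = -15149 + (-8 + 62*(-12)) = -15149 + (-8 - 744) = -15149 - 752 = -15901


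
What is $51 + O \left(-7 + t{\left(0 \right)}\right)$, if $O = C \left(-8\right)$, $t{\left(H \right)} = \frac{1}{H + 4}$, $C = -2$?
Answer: $-57$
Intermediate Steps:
$t{\left(H \right)} = \frac{1}{4 + H}$
$O = 16$ ($O = \left(-2\right) \left(-8\right) = 16$)
$51 + O \left(-7 + t{\left(0 \right)}\right) = 51 + 16 \left(-7 + \frac{1}{4 + 0}\right) = 51 + 16 \left(-7 + \frac{1}{4}\right) = 51 + 16 \left(- \frac{27}{4}\right) = 51 - 108 = -57$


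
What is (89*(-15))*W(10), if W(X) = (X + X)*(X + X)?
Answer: -534000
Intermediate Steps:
W(X) = 4*X² (W(X) = (2*X)*(2*X) = 4*X²)
(89*(-15))*W(10) = (89*(-15))*(4*10²) = -5340*100 = -1335*400 = -534000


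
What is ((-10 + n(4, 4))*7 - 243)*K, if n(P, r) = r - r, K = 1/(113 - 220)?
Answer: 313/107 ≈ 2.9252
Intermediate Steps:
K = -1/107 (K = 1/(-107) = -1/107 ≈ -0.0093458)
n(P, r) = 0
((-10 + n(4, 4))*7 - 243)*K = ((-10 + 0)*7 - 243)*(-1/107) = (-10*7 - 243)*(-1/107) = (-70 - 243)*(-1/107) = -313*(-1/107) = 313/107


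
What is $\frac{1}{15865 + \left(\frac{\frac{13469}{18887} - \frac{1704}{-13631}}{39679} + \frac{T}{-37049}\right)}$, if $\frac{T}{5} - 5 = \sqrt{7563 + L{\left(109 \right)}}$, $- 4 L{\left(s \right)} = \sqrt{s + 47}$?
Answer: $\frac{1}{\frac{6004377175390598549643}{378466903421295887} - \frac{5 \sqrt{7563 - \frac{\sqrt{39}}{2}}}{37049}} \approx 6.3032 \cdot 10^{-5}$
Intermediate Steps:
$L{\left(s \right)} = - \frac{\sqrt{47 + s}}{4}$ ($L{\left(s \right)} = - \frac{\sqrt{s + 47}}{4} = - \frac{\sqrt{47 + s}}{4}$)
$T = 25 + 5 \sqrt{7563 - \frac{\sqrt{39}}{2}}$ ($T = 25 + 5 \sqrt{7563 - \frac{\sqrt{47 + 109}}{4}} = 25 + 5 \sqrt{7563 - \frac{\sqrt{156}}{4}} = 25 + 5 \sqrt{7563 - \frac{2 \sqrt{39}}{4}} = 25 + 5 \sqrt{7563 - \frac{\sqrt{39}}{2}} \approx 459.74$)
$\frac{1}{15865 + \left(\frac{\frac{13469}{18887} - \frac{1704}{-13631}}{39679} + \frac{T}{-37049}\right)} = \frac{1}{15865 + \left(\frac{\frac{13469}{18887} - \frac{1704}{-13631}}{39679} + \frac{25 + \frac{5 \sqrt{30252 - 2 \sqrt{39}}}{2}}{-37049}\right)} = \frac{1}{15865 + \left(\left(13469 \cdot \frac{1}{18887} - - \frac{1704}{13631}\right) \frac{1}{39679} + \left(25 + \frac{5 \sqrt{30252 - 2 \sqrt{39}}}{2}\right) \left(- \frac{1}{37049}\right)\right)} = \frac{1}{15865 - \left(\frac{25}{37049} + \frac{5 \sqrt{30252 - 2 \sqrt{39}}}{74098} - \left(\frac{13469}{18887} + \frac{1704}{13631}\right) \frac{1}{39679}\right)} = \frac{1}{15865 + \left(\frac{215779387}{257448697} \cdot \frac{1}{39679} - \left(\frac{25}{37049} + \frac{5 \sqrt{30252 - 2 \sqrt{39}}}{74098}\right)\right)} = \frac{1}{15865 + \left(\frac{215779387}{10215306848263} - \left(\frac{25}{37049} + \frac{5 \sqrt{30252 - 2 \sqrt{39}}}{74098}\right)\right)} = \frac{1}{15865 - \left(\frac{247388260697612}{378466903421295887} + \frac{5 \sqrt{30252 - 2 \sqrt{39}}}{74098}\right)} = \frac{1}{\frac{6004377175390598549643}{378466903421295887} - \frac{5 \sqrt{30252 - 2 \sqrt{39}}}{74098}}$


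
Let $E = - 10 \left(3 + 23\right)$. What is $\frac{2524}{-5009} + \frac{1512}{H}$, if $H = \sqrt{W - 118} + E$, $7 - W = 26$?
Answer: $- \frac{713368756}{113098211} - \frac{504 i \sqrt{137}}{22579} \approx -6.3075 - 0.26127 i$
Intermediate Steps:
$W = -19$ ($W = 7 - 26 = -19$)
$E = -260$ ($E = \left(-10\right) 26 = -260$)
$H = -260 + i \sqrt{137}$ ($H = \sqrt{-19 - 118} - 260 = \sqrt{-137} - 260 = i \sqrt{137} - 260 = -260 + i \sqrt{137} \approx -260.0 + 11.705 i$)
$\frac{2524}{-5009} + \frac{1512}{H} = \frac{2524}{-5009} + \frac{1512}{-260 + i \sqrt{137}} = 2524 \left(- \frac{1}{5009}\right) + \frac{1512}{-260 + i \sqrt{137}} = - \frac{2524}{5009} + \frac{1512}{-260 + i \sqrt{137}}$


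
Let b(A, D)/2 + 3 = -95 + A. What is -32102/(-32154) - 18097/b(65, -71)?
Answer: 97334945/353694 ≈ 275.20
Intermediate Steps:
b(A, D) = -196 + 2*A (b(A, D) = -6 + 2*(-95 + A) = -6 + (-190 + 2*A) = -196 + 2*A)
-32102/(-32154) - 18097/b(65, -71) = -32102/(-32154) - 18097/(-196 + 2*65) = -32102*(-1/32154) - 18097/(-196 + 130) = 16051/16077 - 18097/(-66) = 16051/16077 - 18097*(-1/66) = 16051/16077 + 18097/66 = 97334945/353694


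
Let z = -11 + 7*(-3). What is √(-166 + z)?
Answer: 3*I*√22 ≈ 14.071*I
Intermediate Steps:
z = -32 (z = -11 - 21 = -32)
√(-166 + z) = √(-166 - 32) = √(-198) = 3*I*√22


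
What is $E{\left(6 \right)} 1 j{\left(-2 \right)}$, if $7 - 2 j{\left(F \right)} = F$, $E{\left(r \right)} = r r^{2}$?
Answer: $972$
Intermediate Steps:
$E{\left(r \right)} = r^{3}$
$j{\left(F \right)} = \frac{7}{2} - \frac{F}{2}$
$E{\left(6 \right)} 1 j{\left(-2 \right)} = 6^{3} \cdot 1 \left(\frac{7}{2} - -1\right) = 216 \cdot 1 \left(\frac{7}{2} + 1\right) = 216 \cdot \frac{9}{2} = 972$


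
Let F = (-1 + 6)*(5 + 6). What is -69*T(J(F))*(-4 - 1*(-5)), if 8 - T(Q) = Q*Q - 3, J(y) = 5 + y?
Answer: 247641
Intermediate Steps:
F = 55 (F = 5*11 = 55)
T(Q) = 11 - Q² (T(Q) = 8 - (Q*Q - 3) = 8 - (Q² - 3) = 8 - (-3 + Q²) = 8 + (3 - Q²) = 11 - Q²)
-69*T(J(F))*(-4 - 1*(-5)) = -69*(11 - (5 + 55)²)*(-4 - 1*(-5)) = -69*(11 - 1*60²)*(-4 + 5) = -69*(11 - 1*3600) = -69*(11 - 3600) = -(-247641) = -69*(-3589) = 247641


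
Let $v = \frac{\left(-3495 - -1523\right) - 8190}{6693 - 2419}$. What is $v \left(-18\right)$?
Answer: $\frac{91458}{2137} \approx 42.797$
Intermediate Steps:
$v = - \frac{5081}{2137}$ ($v = \frac{\left(-3495 + 1523\right) - 8190}{4274} = \left(-1972 - 8190\right) \frac{1}{4274} = \left(-10162\right) \frac{1}{4274} = - \frac{5081}{2137} \approx -2.3776$)
$v \left(-18\right) = \left(- \frac{5081}{2137}\right) \left(-18\right) = \frac{91458}{2137}$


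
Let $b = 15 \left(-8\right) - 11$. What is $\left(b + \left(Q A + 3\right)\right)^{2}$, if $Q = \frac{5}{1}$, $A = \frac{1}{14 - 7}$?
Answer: $\frac{793881}{49} \approx 16202.0$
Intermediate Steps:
$A = \frac{1}{7} \approx 0.14286$
$Q = 5$ ($Q = 5 \cdot 1 = 5$)
$b = -131$ ($b = -120 - 11 = -131$)
$\left(b + \left(Q A + 3\right)\right)^{2} = \left(-131 + \left(5 \cdot \frac{1}{7} + 3\right)\right)^{2} = \left(-131 + \left(\frac{5}{7} + 3\right)\right)^{2} = \left(-131 + \frac{26}{7}\right)^{2} = \left(- \frac{891}{7}\right)^{2} = \frac{793881}{49}$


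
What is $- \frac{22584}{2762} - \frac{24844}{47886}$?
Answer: $- \frac{287519138}{33065283} \approx -8.6955$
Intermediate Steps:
$- \frac{22584}{2762} - \frac{24844}{47886} = \left(-22584\right) \frac{1}{2762} - \frac{12422}{23943} = - \frac{11292}{1381} - \frac{12422}{23943} = - \frac{287519138}{33065283}$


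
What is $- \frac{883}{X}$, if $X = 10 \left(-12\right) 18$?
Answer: $\frac{883}{2160} \approx 0.4088$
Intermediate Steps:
$X = -2160$ ($X = \left(-120\right) 18 = -2160$)
$- \frac{883}{X} = - \frac{883}{-2160} = \left(-883\right) \left(- \frac{1}{2160}\right) = \frac{883}{2160}$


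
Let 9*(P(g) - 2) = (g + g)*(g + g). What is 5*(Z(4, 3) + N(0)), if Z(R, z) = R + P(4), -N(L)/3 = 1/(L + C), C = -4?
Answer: 2495/36 ≈ 69.306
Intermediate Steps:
P(g) = 2 + 4*g**2/9 (P(g) = 2 + ((g + g)*(g + g))/9 = 2 + ((2*g)*(2*g))/9 = 2 + (4*g**2)/9 = 2 + 4*g**2/9)
N(L) = -3/(-4 + L) (N(L) = -3/(L - 4) = -3/(-4 + L))
Z(R, z) = 82/9 + R (Z(R, z) = R + (2 + (4/9)*4**2) = R + (2 + (4/9)*16) = R + (2 + 64/9) = R + 82/9 = 82/9 + R)
5*(Z(4, 3) + N(0)) = 5*((82/9 + 4) - 3/(-4 + 0)) = 5*(118/9 - 3/(-4)) = 5*(118/9 - 3*(-1/4)) = 5*(118/9 + 3/4) = 5*(499/36) = 2495/36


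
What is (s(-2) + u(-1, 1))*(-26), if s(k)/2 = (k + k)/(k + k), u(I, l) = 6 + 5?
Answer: -338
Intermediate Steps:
u(I, l) = 11
s(k) = 2 (s(k) = 2*((k + k)/(k + k)) = 2*((2*k)/((2*k))) = 2*((2*k)*(1/(2*k))) = 2*1 = 2)
(s(-2) + u(-1, 1))*(-26) = (2 + 11)*(-26) = 13*(-26) = -338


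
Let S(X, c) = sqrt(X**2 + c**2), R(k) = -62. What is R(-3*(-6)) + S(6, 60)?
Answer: -62 + 6*sqrt(101) ≈ -1.7007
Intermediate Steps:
R(-3*(-6)) + S(6, 60) = -62 + sqrt(6**2 + 60**2) = -62 + sqrt(36 + 3600) = -62 + sqrt(3636) = -62 + 6*sqrt(101)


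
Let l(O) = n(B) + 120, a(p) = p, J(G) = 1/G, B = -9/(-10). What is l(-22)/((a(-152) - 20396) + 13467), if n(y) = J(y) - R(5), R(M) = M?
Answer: -1045/63729 ≈ -0.016398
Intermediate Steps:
B = 9/10 (B = -9*(-1/10) = 9/10 ≈ 0.90000)
J(G) = 1/G
n(y) = -5 + 1/y (n(y) = 1/y - 1*5 = 1/y - 5 = -5 + 1/y)
l(O) = 1045/9 (l(O) = (-5 + 1/(9/10)) + 120 = (-5 + 10/9) + 120 = -35/9 + 120 = 1045/9)
l(-22)/((a(-152) - 20396) + 13467) = 1045/(9*((-152 - 20396) + 13467)) = 1045/(9*(-20548 + 13467)) = (1045/9)/(-7081) = (1045/9)*(-1/7081) = -1045/63729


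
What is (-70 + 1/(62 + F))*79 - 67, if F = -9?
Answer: -296562/53 ≈ -5595.5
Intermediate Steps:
(-70 + 1/(62 + F))*79 - 67 = (-70 + 1/(62 - 9))*79 - 67 = (-70 + 1/53)*79 - 67 = -3709/53*79 - 67 = -293011/53 - 67 = -296562/53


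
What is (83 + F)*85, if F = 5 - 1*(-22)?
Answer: 9350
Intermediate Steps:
F = 27 (F = 5 + 22 = 27)
(83 + F)*85 = (83 + 27)*85 = 110*85 = 9350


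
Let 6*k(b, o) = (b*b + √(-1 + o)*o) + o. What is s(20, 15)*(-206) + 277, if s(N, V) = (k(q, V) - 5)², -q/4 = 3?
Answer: -225943/2 - 22145*√14 ≈ -1.9583e+5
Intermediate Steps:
q = -12 (q = -4*3 = -12)
k(b, o) = o/6 + b²/6 + o*√(-1 + o)/6 (k(b, o) = ((b*b + √(-1 + o)*o) + o)/6 = ((b² + o*√(-1 + o)) + o)/6 = (o + b² + o*√(-1 + o))/6 = o/6 + b²/6 + o*√(-1 + o)/6)
s(N, V) = (19 + V/6 + V*√(-1 + V)/6)² (s(N, V) = ((V/6 + (⅙)*(-12)² + V*√(-1 + V)/6) - 5)² = ((V/6 + (⅙)*144 + V*√(-1 + V)/6) - 5)² = ((V/6 + 24 + V*√(-1 + V)/6) - 5)² = ((24 + V/6 + V*√(-1 + V)/6) - 5)² = (19 + V/6 + V*√(-1 + V)/6)²)
s(20, 15)*(-206) + 277 = ((114 + 15 + 15*√(-1 + 15))²/36)*(-206) + 277 = ((114 + 15 + 15*√14)²/36)*(-206) + 277 = ((129 + 15*√14)²/36)*(-206) + 277 = -103*(129 + 15*√14)²/18 + 277 = 277 - 103*(129 + 15*√14)²/18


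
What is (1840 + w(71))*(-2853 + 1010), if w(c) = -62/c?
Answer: -240655254/71 ≈ -3.3895e+6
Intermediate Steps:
(1840 + w(71))*(-2853 + 1010) = (1840 - 62/71)*(-2853 + 1010) = (1840 - 62*1/71)*(-1843) = (1840 - 62/71)*(-1843) = (130578/71)*(-1843) = -240655254/71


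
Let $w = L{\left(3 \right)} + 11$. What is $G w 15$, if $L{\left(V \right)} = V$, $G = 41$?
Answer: $8610$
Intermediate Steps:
$w = 14$ ($w = 3 + 11 = 14$)
$G w 15 = 41 \cdot 14 \cdot 15 = 574 \cdot 15 = 8610$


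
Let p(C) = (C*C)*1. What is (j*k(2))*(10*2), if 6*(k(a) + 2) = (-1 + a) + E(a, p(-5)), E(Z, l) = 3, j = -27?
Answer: 720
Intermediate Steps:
p(C) = C**2 (p(C) = C**2*1 = C**2)
k(a) = -5/3 + a/6 (k(a) = -2 + ((-1 + a) + 3)/6 = -2 + (2 + a)/6 = -2 + (1/3 + a/6) = -5/3 + a/6)
(j*k(2))*(10*2) = (-27*(-5/3 + (1/6)*2))*(10*2) = -27*(-5/3 + 1/3)*20 = -27*(-4/3)*20 = 36*20 = 720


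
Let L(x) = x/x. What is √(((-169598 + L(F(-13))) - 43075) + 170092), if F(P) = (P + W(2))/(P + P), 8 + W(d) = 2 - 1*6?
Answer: 2*I*√10645 ≈ 206.35*I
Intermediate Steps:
W(d) = -12 (W(d) = -8 + (2 - 1*6) = -8 + (2 - 6) = -8 - 4 = -12)
F(P) = (-12 + P)/(2*P) (F(P) = (P - 12)/(P + P) = (-12 + P)/((2*P)) = (-12 + P)*(1/(2*P)) = (-12 + P)/(2*P))
L(x) = 1
√(((-169598 + L(F(-13))) - 43075) + 170092) = √(((-169598 + 1) - 43075) + 170092) = √((-169597 - 43075) + 170092) = √(-212672 + 170092) = √(-42580) = 2*I*√10645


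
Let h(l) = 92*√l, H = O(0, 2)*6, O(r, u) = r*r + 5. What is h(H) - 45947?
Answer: -45947 + 92*√30 ≈ -45443.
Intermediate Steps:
O(r, u) = 5 + r² (O(r, u) = r² + 5 = 5 + r²)
H = 30 (H = (5 + 0²)*6 = (5 + 0)*6 = 5*6 = 30)
h(H) - 45947 = 92*√30 - 45947 = -45947 + 92*√30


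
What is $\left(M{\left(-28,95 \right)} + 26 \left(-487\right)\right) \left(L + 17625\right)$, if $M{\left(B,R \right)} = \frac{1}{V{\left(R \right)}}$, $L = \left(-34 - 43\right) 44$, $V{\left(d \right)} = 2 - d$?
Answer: $- \frac{16765021379}{93} \approx -1.8027 \cdot 10^{8}$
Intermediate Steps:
$L = -3388$ ($L = \left(-77\right) 44 = -3388$)
$M{\left(B,R \right)} = \frac{1}{2 - R}$
$\left(M{\left(-28,95 \right)} + 26 \left(-487\right)\right) \left(L + 17625\right) = \left(- \frac{1}{-2 + 95} + 26 \left(-487\right)\right) \left(-3388 + 17625\right) = \left(- \frac{1}{93} - 12662\right) 14237 = \left(- \frac{1177567}{93}\right) 14237 = - \frac{16765021379}{93}$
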